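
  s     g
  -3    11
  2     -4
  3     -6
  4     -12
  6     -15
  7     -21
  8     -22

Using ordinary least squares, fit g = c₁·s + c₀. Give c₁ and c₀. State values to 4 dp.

c₁ = -3.0638, c₀ = 1.9603

Entries of MᵀM: Σs·s = 187, Σs = 27, Σ1 = 7.
And Σs·g = -520, Σg = -69.
Eliminating c₀: 7·(row 1) − 27·(row 2) gives 580·c₁ = 7·(-520) − 27·(-69) = -1777, so c₁ = -1777/580.
Then c₀ = ((-69) − 27·(-1777/580))/7 = 1137/580.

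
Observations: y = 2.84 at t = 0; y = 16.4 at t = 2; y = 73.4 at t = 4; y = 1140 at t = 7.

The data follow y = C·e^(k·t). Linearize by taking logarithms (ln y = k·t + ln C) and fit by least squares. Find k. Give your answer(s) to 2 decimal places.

Let Y = ln y. Fitting Y = k·t + ln C by least squares:
Σt = 13.0000, Σ(t)² = 69.0000, Σln y = 15.1758, Σt·ln y = 72.0497.
Equations: 69.0000·k + 13.0000·ln C = 72.0497;  13.0000·k + 4·ln C = 15.1758.
Solving (det = 107.0000): k = 0.84966, ln C = 1.03255.

k = 0.85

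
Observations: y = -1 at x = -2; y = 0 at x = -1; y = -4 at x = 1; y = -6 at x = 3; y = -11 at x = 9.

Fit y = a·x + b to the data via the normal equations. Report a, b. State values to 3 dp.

a = -0.987, b = -2.426

Entries of AᵀA: Σx·x = 96, Σx = 10, Σ1 = 5.
Moment sums: Σx·y = -119, Σy = -22.
Normal equations: [[96, 10]; [10, 5]]·[a, b]ᵀ = [-119, -22]ᵀ.
Eliminating b: 5·(row 1) − 10·(row 2) gives 380·a = 5·(-119) − 10·(-22) = -375, so a = -75/76.
Then b = ((-22) − 10·(-75/76))/5 = -461/190.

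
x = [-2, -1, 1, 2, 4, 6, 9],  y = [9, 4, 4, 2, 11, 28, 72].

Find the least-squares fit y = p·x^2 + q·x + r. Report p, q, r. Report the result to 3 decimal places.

p = 1.053, q = -1.759, r = 1.828

The normal system AᵀA·[p, q, r]ᵀ = Aᵀy is [[8147, 1009, 143]; [1009, 143, 19]; [143, 19, 7]]·[p, q, r]ᵀ = [7068, 846, 130]ᵀ.
Solving the 3×3 system (Gaussian elimination) gives p = 56722/53851, q = -94719/53851, r = 98435/53851.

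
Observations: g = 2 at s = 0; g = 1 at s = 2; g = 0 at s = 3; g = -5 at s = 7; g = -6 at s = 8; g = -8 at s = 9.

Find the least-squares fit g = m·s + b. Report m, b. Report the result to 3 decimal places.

m = -1.132, b = 2.805

Setting ∂/∂m … = 0 gives: 207·m + 29·b = -153;  29·m + 6·b = -16.
(Σs·s = 207, Σs = 29, Σ1 = 6, Σs·g = -153, Σg = -16.)
Eliminating b: 6·(row 1) − 29·(row 2) gives 401·m = 6·(-153) − 29·(-16) = -454, so m = -454/401.
Then b = ((-16) − 29·(-454/401))/6 = 1125/401.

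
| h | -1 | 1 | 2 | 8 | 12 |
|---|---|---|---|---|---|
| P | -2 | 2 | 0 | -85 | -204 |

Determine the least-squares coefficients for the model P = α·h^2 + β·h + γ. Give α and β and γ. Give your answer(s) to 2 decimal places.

α = -1.59, β = 1.96, γ = 1.79

Compute the Gram sums: Σh^2·h^2 = 24850, Σh^2·h = 2248, Σh^2 = 214, Σh·h = 214, Σh = 22, Σ1 = 5.
And Σh^2·P = -34816, Σh·P = -3124, ΣP = -289.
MᵀM·[α, β, γ]ᵀ = MᵀP becomes [[24850, 2248, 214]; [2248, 214, 22]; [214, 22, 5]]·[α, β, γ]ᵀ = [-34816, -3124, -289]ᵀ.
Row-reducing yields α = -87829/55117, β = 107859/55117, γ = 98739/55117.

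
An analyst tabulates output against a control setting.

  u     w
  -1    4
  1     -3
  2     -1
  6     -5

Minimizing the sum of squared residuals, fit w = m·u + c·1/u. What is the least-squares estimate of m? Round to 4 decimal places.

m = -0.6967

Setting ∂/∂m … = 0 gives: 42·m + 4·c = -39;  4·m + (41/18)·c = -25/3.
Determinant 42·(41/18) − 4² = 239/3.
m = ((-39)·(41/18) − 4·(-25/3))/(239/3) = -333/478; c = (42·(-25/3) − 4·(-39))/(239/3) = -582/239.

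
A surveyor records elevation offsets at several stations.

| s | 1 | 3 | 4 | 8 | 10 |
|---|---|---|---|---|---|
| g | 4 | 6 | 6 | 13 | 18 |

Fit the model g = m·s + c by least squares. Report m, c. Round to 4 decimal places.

m = 1.5620, c = 1.2774

Compute the Gram sums: Σs·s = 190, Σs = 26, Σ1 = 5.
And Σs·g = 330, Σg = 47.
AᵀA·[m, c]ᵀ = Aᵀg becomes [[190, 26]; [26, 5]]·[m, c]ᵀ = [330, 47]ᵀ.
det = 190·5 − 26² = 274.
m = (330·5 − 26·47)/274 = 214/137; c = (190·47 − 26·330)/274 = 175/137.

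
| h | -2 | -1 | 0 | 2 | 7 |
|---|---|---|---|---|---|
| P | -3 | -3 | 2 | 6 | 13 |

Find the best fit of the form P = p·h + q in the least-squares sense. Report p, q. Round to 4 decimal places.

p = 1.8504, q = 0.7795

The normal equations are: 58·p + 6·q = 112;  6·p + 5·q = 15.
det = 58·5 − 6² = 254.
p = (112·5 − 6·15)/254 = 235/127; q = (58·15 − 6·112)/254 = 99/127.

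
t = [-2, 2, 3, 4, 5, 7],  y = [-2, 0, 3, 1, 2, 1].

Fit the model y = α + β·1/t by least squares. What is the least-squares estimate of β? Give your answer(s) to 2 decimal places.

β = 3.42

Normal-equation sums: Σ1 = 6, Σ1/t = 389/420, Σ1/t·1/t = 129481/176400.
Moment sums: Σy = 5, Σ1/t·y = 391/140.
So XᵀX·[α, β]ᵀ = Xᵀy: [[6, 389/420]; [389/420, 129481/176400]]·[α, β]ᵀ = [5, 391/140]ᵀ.
Δ = 6·(129481/176400) − (389/420)² = 125113/35280.
α = (5·(129481/176400) − (389/420)·(391/140))/(125113/35280) = 191108/625565; β = (6·(391/140) − (389/420)·5)/(125113/35280) = 427812/125113.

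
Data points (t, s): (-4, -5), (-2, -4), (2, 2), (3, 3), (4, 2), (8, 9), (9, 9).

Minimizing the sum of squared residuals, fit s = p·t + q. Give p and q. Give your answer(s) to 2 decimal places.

p = 1.14, q = -0.98

With design matrix X, XᵀX = [[194, 20]; [20, 7]] and Xᵀs = [202, 16]ᵀ.
Eliminating q: 7·(row 1) − 20·(row 2) gives 958·p = 7·202 − 20·16 = 1094, so p = 547/479.
Then q = (16 − 20·(547/479))/7 = -468/479.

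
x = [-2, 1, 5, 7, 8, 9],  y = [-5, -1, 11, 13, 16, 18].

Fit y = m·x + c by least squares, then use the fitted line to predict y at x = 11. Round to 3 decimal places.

From the data, Σx·x = 224, Σx = 28, Σ1 = 6.
For Mᵀy: Σx·y = 445, Σy = 52.
Eliminating c: 6·(row 1) − 28·(row 2) gives 560·m = 6·445 − 28·52 = 1214, so m = 607/280.
Then c = (52 − 28·(607/280))/6 = -29/20.
At x = 11: ŷ = (607/280)·(11) + (-29/20)·(1) = 6271/280.

ŷ = 22.396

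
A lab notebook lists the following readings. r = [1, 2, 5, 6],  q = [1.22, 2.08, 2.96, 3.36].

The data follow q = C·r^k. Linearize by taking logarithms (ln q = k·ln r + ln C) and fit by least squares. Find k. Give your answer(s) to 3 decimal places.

k = 0.536

Let Y = ln q. Fitting Y = k·ln r + ln C by least squares:
Σln r = 4.0943, Σ(ln r)² = 6.2811, Σln q = 3.2283, Σln r·ln q = 4.4257.
Normal system: [[6.2811, 4.0943]; [4.0943, 4]]·[k, ln C]ᵀ = [4.4257, 3.2283]ᵀ.
Δ = 6.2811·4 − (4.0943)² = 8.3609; k = (4.4257·4 − 4.0943·3.2283)/8.3609 = 0.53640, ln C = (6.2811·3.2283 − 4.0943·4.4257)/8.3609 = 0.25804.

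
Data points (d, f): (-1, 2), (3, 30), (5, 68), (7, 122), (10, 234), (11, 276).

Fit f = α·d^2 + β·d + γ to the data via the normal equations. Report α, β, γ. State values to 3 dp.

α = 1.981, β = 3.141, γ = 3.002

Entries of MᵀM: Σd^2·d^2 = 27749, Σd^2·d = 2825, Σd^2 = 305, Σd·d = 305, Σd = 35, Σ1 = 6.
For Mᵀf: Σd^2·f = 64746, Σd·f = 6658, Σf = 732.
So MᵀM·[α, β, γ]ᵀ = Mᵀf: [[27749, 2825, 305]; [2825, 305, 35]; [305, 35, 6]]·[α, β, γ]ᵀ = [64746, 6658, 732]ᵀ.
Solving the 3×3 system (Gaussian elimination) gives α = 83729/42276, β = 663893/211380, γ = 1627/542.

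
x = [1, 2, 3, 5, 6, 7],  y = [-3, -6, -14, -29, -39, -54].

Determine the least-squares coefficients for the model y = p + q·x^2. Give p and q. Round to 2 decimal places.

p = -2.68, q = -1.04

Normal-equation sums: Σ1 = 6, Σx^2 = 124, Σx^2·x^2 = 4420.
And Σy = -145, Σx^2·y = -4928.
So MᵀM·[p, q]ᵀ = Mᵀy: [[6, 124]; [124, 4420]]·[p, q]ᵀ = [-145, -4928]ᵀ.
Δ = 6·4420 − 124² = 11144.
p = ((-145)·4420 − 124·(-4928))/11144 = -7457/2786; q = (6·(-4928) − 124·(-145))/11144 = -2897/2786.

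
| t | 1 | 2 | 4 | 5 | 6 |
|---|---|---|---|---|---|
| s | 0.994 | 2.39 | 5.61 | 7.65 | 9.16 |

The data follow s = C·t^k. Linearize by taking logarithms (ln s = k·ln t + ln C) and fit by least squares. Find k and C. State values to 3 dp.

With ln sᵢ as the transformed response and ln tᵢ as the regressor:
Σln t = 5.4806, Σ(ln t)² = 8.2030, Σln s = 6.8394, Σln t·ln s = 10.2379.
Equations: 8.2030·k + 5.4806·ln C = 10.2379;  5.4806·k + 5·ln C = 6.8394.
Δ = 8.2030·5 − (5.4806)² = 10.9774; k = (10.2379·5 − 5.4806·6.8394)/10.9774 = 1.24849, ln C = (8.2030·6.8394 − 5.4806·10.2379)/10.9774 = -0.00063, so C = exp(-0.00063) = 0.99937.

k = 1.248, C = 0.999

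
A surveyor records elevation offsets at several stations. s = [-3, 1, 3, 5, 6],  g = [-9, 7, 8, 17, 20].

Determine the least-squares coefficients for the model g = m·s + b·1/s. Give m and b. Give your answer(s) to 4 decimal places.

The normal system MᵀM·[m, b]ᵀ = Mᵀg is [[80, 5]; [5, 129/100]]·[m, b]ᵀ = [263, 97/5]ᵀ.
Determinant 80·(129/100) − 5² = 391/5.
m = (263·(129/100) − 5·(97/5))/(391/5) = 24227/7820; b = (80·(97/5) − 5·263)/(391/5) = 1185/391.

m = 3.0981, b = 3.0307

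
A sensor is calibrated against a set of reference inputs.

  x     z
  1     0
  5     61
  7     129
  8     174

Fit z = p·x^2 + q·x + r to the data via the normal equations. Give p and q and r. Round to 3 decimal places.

p = 3.212, q = -4.108, r = 0.938

MᵀM·[p, q, r]ᵀ = Mᵀz reads: 7123·p + 981·q + 139·r = 18982;  981·p + 139·q + 21·r = 2600;  139·p + 21·q + 4·r = 364.
(Σx^2·x^2 = 7123, Σx^2·x = 981, Σx^2 = 139, Σx·x = 139, Σx = 21, Σ1 = 4, Σx^2·z = 18982, Σx·z = 2600, Σz = 364.)
Solving the 3×3 system (Gaussian elimination) gives p = 1195/372, q = -2547/620, r = 436/465.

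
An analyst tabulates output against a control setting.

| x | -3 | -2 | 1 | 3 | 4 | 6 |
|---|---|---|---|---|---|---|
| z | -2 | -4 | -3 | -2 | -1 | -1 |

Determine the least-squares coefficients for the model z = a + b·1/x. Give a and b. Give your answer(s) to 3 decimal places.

a = -2.228, b = 0.400

AᵀA·[a, b]ᵀ = Aᵀz reads: 6·a + (11/12)·b = -13;  (11/12)·a + (25/16)·b = -17/12.
(Σ1 = 6, Σ1/x = 11/12, Σ1/x·1/x = 25/16, Σz = -13, Σ1/x·z = -17/12.)
Δ = 6·(25/16) − (11/12)² = 1229/144.
a = ((-13)·(25/16) − (11/12)·(-17/12))/(1229/144) = -2738/1229; b = (6·(-17/12) − (11/12)·(-13))/(1229/144) = 492/1229.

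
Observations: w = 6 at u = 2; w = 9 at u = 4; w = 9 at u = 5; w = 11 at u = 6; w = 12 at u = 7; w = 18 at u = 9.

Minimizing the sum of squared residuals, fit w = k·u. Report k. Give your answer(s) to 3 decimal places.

From the data, Σu·u = 211.
And Σu·w = 405.
k = 405/211 = 1.91943.

k = 1.919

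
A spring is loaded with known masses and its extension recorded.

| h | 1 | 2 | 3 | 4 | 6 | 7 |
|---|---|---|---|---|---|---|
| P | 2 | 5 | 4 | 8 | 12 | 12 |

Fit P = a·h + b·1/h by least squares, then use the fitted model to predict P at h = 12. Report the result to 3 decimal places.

P̂ = 21.894

The normal equations are: 115·a + 6·b = 212;  6·a + (10385/7056)·b = 485/42.
(Σh·h = 115, Σh·1/h = 6, Σ1/h·1/h = 10385/7056, Σh·P = 212, Σ1/h·P = 485/42.)
Δ = 115·(10385/7056) − 6² = 940259/7056.
a = (212·(10385/7056) − 6·(485/42))/(940259/7056) = 1712740/940259; b = (115·(485/42) − 6·212)/(940259/7056) = 394968/940259.
At h = 12: P̂ = (1712740/940259)·(12) + (394968/940259)·(1/12) = 20585794/940259.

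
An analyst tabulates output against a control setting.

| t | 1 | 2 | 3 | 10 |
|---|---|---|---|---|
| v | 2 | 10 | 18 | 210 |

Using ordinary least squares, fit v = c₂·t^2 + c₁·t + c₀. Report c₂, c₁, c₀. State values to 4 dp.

c₂ = 2.1355, c₁ = -0.4522, c₀ = 0.9461

Entries of AᵀA: Σt^2·t^2 = 10098, Σt^2·t = 1036, Σt^2 = 114, Σt·t = 114, Σt = 16, Σ1 = 4.
And Σt^2·v = 21204, Σt·v = 2176, Σv = 240.
So AᵀA·[c₂, c₁, c₀]ᵀ = Aᵀv: [[10098, 1036, 114]; [1036, 114, 16]; [114, 16, 4]]·[c₂, c₁, c₀]ᵀ = [21204, 2176, 240]ᵀ.
Solving the 3×3 system (Gaussian elimination) gives c₂ = 1292/605, c₁ = -1368/3025, c₀ = 2862/3025.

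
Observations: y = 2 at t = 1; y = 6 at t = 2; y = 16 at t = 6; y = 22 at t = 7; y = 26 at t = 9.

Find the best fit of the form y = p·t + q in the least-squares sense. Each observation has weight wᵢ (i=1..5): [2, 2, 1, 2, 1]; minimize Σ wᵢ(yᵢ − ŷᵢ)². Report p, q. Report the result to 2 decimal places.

Normal-equation sums: Σwᵢ·t·t = 225, Σwᵢ·t = 35, Σwᵢ·1 = 8.
For XᵀWy: Σwᵢ·t·y = 666, Σwᵢ·y = 102.
Normal equations: [[225, 35]; [35, 8]]·[p, q]ᵀ = [666, 102]ᵀ.
Determinant 225·8 − 35² = 575.
p = (666·8 − 35·102)/575 = 1758/575; q = (225·102 − 35·666)/575 = -72/115.

p = 3.06, q = -0.63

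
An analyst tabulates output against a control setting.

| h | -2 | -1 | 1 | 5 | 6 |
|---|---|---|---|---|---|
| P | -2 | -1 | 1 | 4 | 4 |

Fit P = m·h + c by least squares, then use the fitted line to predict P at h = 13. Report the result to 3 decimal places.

MᵀM·[m, c]ᵀ = MᵀP reads: 67·m + 9·c = 50;  9·m + 5·c = 6.
Determinant 67·5 − 9² = 254.
m = (50·5 − 9·6)/254 = 98/127; c = (67·6 − 9·50)/254 = -24/127.
At h = 13: P̂ = (98/127)·(13) + (-24/127)·(1) = 1250/127.

P̂ = 9.843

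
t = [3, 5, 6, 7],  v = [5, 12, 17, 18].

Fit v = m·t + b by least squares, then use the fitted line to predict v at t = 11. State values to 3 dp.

The normal equations are: 119·m + 21·b = 303;  21·m + 4·b = 52.
(Σt·t = 119, Σt = 21, Σ1 = 4, Σt·v = 303, Σv = 52.)
Eliminating b: 4·(row 1) − 21·(row 2) gives 35·m = 4·303 − 21·52 = 120, so m = 24/7.
Then b = (52 − 21·(24/7))/4 = -5.
At t = 11: v̂ = (24/7)·(11) + (-5)·(1) = 229/7.

v̂ = 32.714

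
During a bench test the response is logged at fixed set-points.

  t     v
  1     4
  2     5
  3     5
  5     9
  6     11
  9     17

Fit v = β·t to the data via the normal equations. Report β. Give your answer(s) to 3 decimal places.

β = 1.878

XᵀX·[β]ᵀ = Xᵀv reads: 156·β = 293.
β = 293/156 = 1.87821.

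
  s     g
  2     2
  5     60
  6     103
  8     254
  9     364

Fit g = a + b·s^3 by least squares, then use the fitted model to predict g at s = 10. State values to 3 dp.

The normal equations are: 5·a + 1590·b = 783;  1590·a + 855930·b = 425168.
Determinant 5·855930 − 1590² = 1751550.
a = (783·855930 − 1590·425168)/1751550 = -194131/58385; b = (5·425168 − 1590·783)/1751550 = 88087/175155.
At s = 10: ĝ = (-194131/58385)·(1) + (88087/175155)·(1000) = 87504607/175155.

ĝ = 499.584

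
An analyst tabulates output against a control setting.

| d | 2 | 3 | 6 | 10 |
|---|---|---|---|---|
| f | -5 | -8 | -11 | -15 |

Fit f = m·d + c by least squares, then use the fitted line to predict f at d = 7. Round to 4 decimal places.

Forming MᵀM = [[149, 21]; [21, 4]] and Mᵀf = [-250, -39]ᵀ gives MᵀM·[m, c]ᵀ = Mᵀf.
Determinant 149·4 − 21² = 155.
m = ((-250)·4 − 21·(-39))/155 = -181/155; c = (149·(-39) − 21·(-250))/155 = -561/155.
At d = 7: f̂ = (-181/155)·(7) + (-561/155)·(1) = -1828/155.

f̂ = -11.7935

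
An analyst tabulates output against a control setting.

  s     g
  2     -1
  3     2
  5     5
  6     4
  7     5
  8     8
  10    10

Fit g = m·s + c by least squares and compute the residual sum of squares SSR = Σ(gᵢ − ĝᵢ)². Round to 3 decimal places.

From the data, Σs·s = 287, Σs = 41, Σ1 = 7.
And Σs·g = 252, Σg = 33.
So XᵀX·[m, c]ᵀ = Xᵀg: [[287, 41]; [41, 7]]·[m, c]ᵀ = [252, 33]ᵀ.
det = 287·7 − 41² = 328.
m = (252·7 − 41·33)/328 = 411/328; c = (287·33 − 41·252)/328 = -21/8.
Residuals: -289/328, 71/82, 223/164, -293/328, -47/41, 197/328, 31/328; SSR = 1921/328.

SSR = 5.857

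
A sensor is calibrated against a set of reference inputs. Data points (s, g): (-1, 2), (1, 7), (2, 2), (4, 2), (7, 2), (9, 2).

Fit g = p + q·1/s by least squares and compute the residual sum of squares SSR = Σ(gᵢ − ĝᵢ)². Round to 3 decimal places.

Setting ∂/∂p … = 0 gives: 6·p + (253/252)·q = 17;  (253/252)·p + (148933/63504)·q = 883/126.
(Σ1 = 6, Σ1/s = 253/252, Σ1/s·1/s = 148933/63504, Σg = 17, Σ1/s·g = 883/126.)
Eliminating q: (148933/63504)·(row 1) − (253/252)·(row 2) gives (829589/63504)·p = (148933/63504)·17 − (253/252)·(883/126) = 695021/21168, so p = 2085063/829589.
Then q = ((883/126) − (253/252)·(2085063/829589))/(148933/63504) = 1586340/829589.
Residuals: 1160455/829589, 2135720/829589, -1219055/829589, -822470/829589, -652505/829589, -602145/829589; SSR = 10678600/829589.

SSR = 12.872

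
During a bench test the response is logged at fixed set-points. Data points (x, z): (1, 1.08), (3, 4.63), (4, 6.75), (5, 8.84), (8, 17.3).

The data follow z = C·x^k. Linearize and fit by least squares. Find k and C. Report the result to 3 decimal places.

k = 1.327, C = 1.075

With ln zᵢ as the transformed response and ln xᵢ as the regressor:
Σln x = 6.1738, Σ(ln x)² = 10.0431, Σln z = 8.5491, Σln x·ln z = 13.7662.
Equations: 10.0431·k + 6.1738·ln C = 13.7662;  6.1738·k + 5·ln C = 8.5491.
Solving (det = 12.1000): k = 1.32652, ln C = 0.07188, so C = exp(0.07188) = 1.07453.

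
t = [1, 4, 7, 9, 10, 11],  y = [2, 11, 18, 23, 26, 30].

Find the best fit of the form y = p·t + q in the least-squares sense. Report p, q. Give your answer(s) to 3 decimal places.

Forming MᵀM = [[368, 42]; [42, 6]] and Mᵀy = [969, 110]ᵀ gives MᵀM·[p, q]ᵀ = Mᵀy.
Δ = 368·6 − 42² = 444.
p = (969·6 − 42·110)/444 = 199/74; q = (368·110 − 42·969)/444 = -109/222.

p = 2.689, q = -0.491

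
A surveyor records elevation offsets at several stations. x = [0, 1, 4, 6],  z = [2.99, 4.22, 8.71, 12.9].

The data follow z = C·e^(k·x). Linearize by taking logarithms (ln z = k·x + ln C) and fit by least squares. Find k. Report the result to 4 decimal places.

Taking logs, ln z = k·x + ln C, so regress ln z on x.
Σx = 11.0000, Σ(x)² = 53.0000, Σln z = 7.2568, Σx·ln z = 25.4411.
Equations: 53.0000·k + 11.0000·ln C = 25.4411;  11.0000·k + 4·ln C = 7.2568.
Slope k = (n·Σx·ln z − Σx·Σln z)/(n·Σ(x)² − (Σx)²) = (4·25.4411 − 11.0000·7.2568)/91.0000 = 0.24109; ln C = (Σln z − k·Σx)/n = 1.15120.

k = 0.2411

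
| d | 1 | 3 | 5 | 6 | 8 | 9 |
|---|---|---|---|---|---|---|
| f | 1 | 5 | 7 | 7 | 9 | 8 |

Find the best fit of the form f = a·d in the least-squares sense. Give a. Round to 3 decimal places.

a = 1.097

Compute the Gram sums: Σd·d = 216.
Moment sums: Σd·f = 237.
MᵀM·[a]ᵀ = Mᵀf becomes [[216]]·[a]ᵀ = [237]ᵀ.
a = 237/216 = 1.09722.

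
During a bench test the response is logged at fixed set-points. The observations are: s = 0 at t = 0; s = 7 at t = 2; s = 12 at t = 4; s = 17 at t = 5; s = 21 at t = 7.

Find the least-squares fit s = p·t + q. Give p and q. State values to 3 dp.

p = 3.041, q = 0.452

Entries of AᵀA: Σt·t = 94, Σt = 18, Σ1 = 5.
And Σt·s = 294, Σs = 57.
AᵀA·[p, q]ᵀ = Aᵀs becomes [[94, 18]; [18, 5]]·[p, q]ᵀ = [294, 57]ᵀ.
Eliminating q: 5·(row 1) − 18·(row 2) gives 146·p = 5·294 − 18·57 = 444, so p = 222/73.
Then q = (57 − 18·(222/73))/5 = 33/73.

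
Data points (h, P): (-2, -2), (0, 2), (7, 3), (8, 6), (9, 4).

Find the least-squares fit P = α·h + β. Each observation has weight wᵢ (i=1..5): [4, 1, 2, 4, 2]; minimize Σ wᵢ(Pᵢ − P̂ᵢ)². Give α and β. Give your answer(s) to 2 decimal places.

α = 0.63, β = -0.27

Setting ∂/∂α … = 0 gives: 532·α + 56·β = 322;  56·α + 13·β = 32.
(Σwᵢ·h·h = 532, Σwᵢ·h = 56, Σwᵢ·1 = 13, Σwᵢ·h·P = 322, Σwᵢ·P = 32.)
det = 532·13 − 56² = 3780.
α = (322·13 − 56·32)/3780 = 19/30; β = (532·32 − 56·322)/3780 = -4/15.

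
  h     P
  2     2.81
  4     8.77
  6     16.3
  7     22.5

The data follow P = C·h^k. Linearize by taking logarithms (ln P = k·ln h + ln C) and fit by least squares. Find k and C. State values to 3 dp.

k = 1.638, C = 0.901

Let Y = ln P. Fitting Y = k·ln h + ln C by least squares:
AᵀA = [[9.3992, 5.8171]; [5.8171, 4]], rhs = [14.7860, 9.1092]ᵀ  (here Σln h = 5.8171, Σ(ln h)² = 9.3992, Σln P = 9.1092, Σln h·ln P = 14.7860).
Solving (det = 3.7582): k = 1.63769, ln C = -0.10435, so C = exp(-0.10435) = 0.90091.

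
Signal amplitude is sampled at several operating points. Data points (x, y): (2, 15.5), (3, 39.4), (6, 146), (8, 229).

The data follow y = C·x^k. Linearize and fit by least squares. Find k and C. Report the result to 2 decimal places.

Let Y = ln y. Fitting Y = k·ln x + ln C by least squares:
Σln x = 5.6630, Σ(ln x)² = 9.2219, Σln y = 16.8319, Σln x·ln y = 26.1644.
Equations: 9.2219·k + 5.6630·ln C = 26.1644;  5.6630·k + 4·ln C = 16.8319.
Slope k = (n·Σln x·ln y − Σln x·Σln y)/(n·Σ(ln x)² − (Σln x)²) = (4·26.1644 − 5.6630·16.8319)/4.8184 = 1.93818; ln C = (Σln y − k·Σln x)/n = 1.46402, so C = exp(1.46402) = 4.32331.

k = 1.94, C = 4.32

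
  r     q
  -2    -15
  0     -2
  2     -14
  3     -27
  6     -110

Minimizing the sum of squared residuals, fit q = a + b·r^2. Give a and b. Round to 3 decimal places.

Forming MᵀM = [[5, 53]; [53, 1409]] and Mᵀq = [-168, -4319]ᵀ gives MᵀM·[a, b]ᵀ = Mᵀq.
Δ = 5·1409 − 53² = 4236.
a = ((-168)·1409 − 53·(-4319))/4236 = -7805/4236; b = (5·(-4319) − 53·(-168))/4236 = -12691/4236.

a = -1.843, b = -2.996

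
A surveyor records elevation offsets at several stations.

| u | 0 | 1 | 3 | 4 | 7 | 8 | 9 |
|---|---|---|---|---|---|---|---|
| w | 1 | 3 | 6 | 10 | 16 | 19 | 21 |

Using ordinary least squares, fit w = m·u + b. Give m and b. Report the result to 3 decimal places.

m = 2.260, b = 0.527

Sums needed: Σu·u = 220, Σu = 32, Σ1 = 7.
And Σu·w = 514, Σw = 76.
Normal equations: [[220, 32]; [32, 7]]·[m, b]ᵀ = [514, 76]ᵀ.
Eliminating b: 7·(row 1) − 32·(row 2) gives 516·m = 7·514 − 32·76 = 1166, so m = 583/258.
Then b = (76 − 32·(583/258))/7 = 68/129.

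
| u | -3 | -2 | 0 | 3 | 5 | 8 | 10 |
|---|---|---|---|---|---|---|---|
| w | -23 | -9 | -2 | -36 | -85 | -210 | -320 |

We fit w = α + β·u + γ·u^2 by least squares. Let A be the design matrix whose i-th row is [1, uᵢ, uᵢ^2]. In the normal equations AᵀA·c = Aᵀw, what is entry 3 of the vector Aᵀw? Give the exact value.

-48132

Entry 3 ↔ basis u^2, so (Aᵀw)_{3} = Σᵢ (u^2)·wᵢ = (9)·(-23) + (4)·(-9) + (0)·(-2) + (9)·(-36) + (25)·(-85) + (64)·(-210) + (100)·(-320) = -48132.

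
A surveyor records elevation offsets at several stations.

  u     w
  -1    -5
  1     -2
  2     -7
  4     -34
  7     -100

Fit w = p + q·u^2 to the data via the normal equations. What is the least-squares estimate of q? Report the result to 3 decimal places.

q = -2.026

Setting ∂/∂p … = 0 gives: 5·p + 71·q = -148;  71·p + 2675·q = -5479.
(Σ1 = 5, Σu^2 = 71, Σu^2·u^2 = 2675, Σw = -148, Σu^2·w = -5479.)
Eliminating q: 2675·(row 1) − 71·(row 2) gives 8334·p = 2675·(-148) − 71·(-5479) = -6891, so p = -2297/2778.
Then q = ((-5479) − 71·(-2297/2778))/2675 = -5629/2778.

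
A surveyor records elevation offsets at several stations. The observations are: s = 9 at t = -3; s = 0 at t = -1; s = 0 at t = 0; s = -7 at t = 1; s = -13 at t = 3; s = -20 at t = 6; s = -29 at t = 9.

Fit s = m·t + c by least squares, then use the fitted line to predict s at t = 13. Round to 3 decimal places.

ŝ = -42.267

Compute the Gram sums: Σt·t = 137, Σt = 15, Σ1 = 7.
For Xᵀs: Σt·s = -454, Σs = -60.
Normal equations: [[137, 15]; [15, 7]]·[m, c]ᵀ = [-454, -60]ᵀ.
Eliminating c: 7·(row 1) − 15·(row 2) gives 734·m = 7·(-454) − 15·(-60) = -2278, so m = -1139/367.
Then c = ((-60) − 15·(-1139/367))/7 = -705/367.
At t = 13: ŝ = (-1139/367)·(13) + (-705/367)·(1) = -15512/367.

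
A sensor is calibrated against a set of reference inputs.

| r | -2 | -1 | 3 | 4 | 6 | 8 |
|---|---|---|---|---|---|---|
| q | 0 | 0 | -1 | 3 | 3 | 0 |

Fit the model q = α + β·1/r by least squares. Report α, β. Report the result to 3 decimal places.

α = 0.940, β = 1.025

The normal system XᵀX·[α, β]ᵀ = Xᵀq is [[6, -5/8]; [-5/8, 845/576]]·[α, β]ᵀ = [5, 11/12]ᵀ.
Δ = 6·(845/576) − (-5/8)² = 1615/192.
α = (5·(845/576) − (-5/8)·(11/12))/(1615/192) = 911/969; β = (6·(11/12) − (-5/8)·5)/(1615/192) = 1656/1615.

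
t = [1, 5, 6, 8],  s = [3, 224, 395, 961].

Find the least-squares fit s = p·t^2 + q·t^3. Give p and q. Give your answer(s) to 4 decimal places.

Entries of AᵀA: Σt^2·t^2 = 6018, Σt^2·t^3 = 43670, Σt^3·t^3 = 324426.
Right-hand side: Σt^2·s = 81327, Σt^3·s = 605355.
Δ = 6018·324426 − 43670² = 45326768.
p = (81327·324426 − 43670·605355)/45326768 = -12814887/11331692; q = (6018·605355 − 43670·81327)/45326768 = 22869075/11331692.

p = -1.1309, q = 2.0182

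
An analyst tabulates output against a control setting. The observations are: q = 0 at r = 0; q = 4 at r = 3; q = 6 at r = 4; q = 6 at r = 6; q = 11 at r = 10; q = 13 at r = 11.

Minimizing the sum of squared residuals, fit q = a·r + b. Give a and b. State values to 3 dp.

With design matrix A, AᵀA = [[282, 34]; [34, 6]] and Aᵀq = [325, 40]ᵀ.
Determinant 282·6 − 34² = 536.
a = (325·6 − 34·40)/536 = 295/268; b = (282·40 − 34·325)/536 = 115/268.

a = 1.101, b = 0.429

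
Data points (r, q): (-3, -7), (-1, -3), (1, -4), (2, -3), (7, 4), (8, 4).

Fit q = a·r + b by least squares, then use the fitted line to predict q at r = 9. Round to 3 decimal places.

AᵀA·[a, b]ᵀ = Aᵀq reads: 128·a + 14·b = 74;  14·a + 6·b = -9.
(Σr·r = 128, Σr = 14, Σ1 = 6, Σr·q = 74, Σq = -9.)
Determinant 128·6 − 14² = 572.
a = (74·6 − 14·(-9))/572 = 285/286; b = (128·(-9) − 14·74)/572 = -547/143.
At r = 9: q̂ = (285/286)·(9) + (-547/143)·(1) = 1471/286.

q̂ = 5.143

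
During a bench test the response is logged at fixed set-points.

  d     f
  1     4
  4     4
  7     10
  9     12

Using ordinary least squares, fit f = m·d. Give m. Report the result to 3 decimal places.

m = 1.347

Normal-equation sums: Σd·d = 147.
And Σd·f = 198.
Hence m = 198 / 147 ≈ 1.34694.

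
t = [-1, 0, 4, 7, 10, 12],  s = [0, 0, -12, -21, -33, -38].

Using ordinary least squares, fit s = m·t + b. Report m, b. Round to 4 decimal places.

m = -3.0598, b = -1.0144

Setting ∂/∂m … = 0 gives: 310·m + 32·b = -981;  32·m + 6·b = -104.
(Σt·t = 310, Σt = 32, Σ1 = 6, Σt·s = -981, Σs = -104.)
det = 310·6 − 32² = 836.
m = ((-981)·6 − 32·(-104))/836 = -1279/418; b = (310·(-104) − 32·(-981))/836 = -212/209.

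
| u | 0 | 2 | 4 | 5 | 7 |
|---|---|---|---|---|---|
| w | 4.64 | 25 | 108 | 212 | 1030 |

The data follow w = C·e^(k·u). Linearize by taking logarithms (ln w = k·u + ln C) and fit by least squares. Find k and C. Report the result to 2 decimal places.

Taking logs, ln w = k·u + ln C, so regress ln w on u.
Σu = 18.0000, Σ(u)² = 94.0000, Σln w = 21.7296, Σu·ln w = 100.5104.
Normal system: [[94.0000, 18.0000]; [18.0000, 5]]·[k, ln C]ᵀ = [100.5104, 21.7296]ᵀ.
Δ = 94.0000·5 − (18.0000)² = 146.0000; k = (100.5104·5 − 18.0000·21.7296)/146.0000 = 0.76314, ln C = (94.0000·21.7296 − 18.0000·100.5104)/146.0000 = 1.59861, so C = exp(1.59861) = 4.94615.

k = 0.76, C = 4.95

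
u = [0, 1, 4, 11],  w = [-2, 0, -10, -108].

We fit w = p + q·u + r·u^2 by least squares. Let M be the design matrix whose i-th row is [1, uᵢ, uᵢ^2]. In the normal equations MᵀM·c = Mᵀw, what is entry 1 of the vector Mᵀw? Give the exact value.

Entry 1 ↔ basis 1, so (Mᵀw)_{1} = Σᵢ wᵢ = (1)·(-2) + (1)·(0) + (1)·(-10) + (1)·(-108) = -120.

-120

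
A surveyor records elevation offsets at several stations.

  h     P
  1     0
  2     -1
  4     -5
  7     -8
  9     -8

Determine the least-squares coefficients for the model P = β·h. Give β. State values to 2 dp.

Sums needed: Σh·h = 151.
Right-hand side: Σh·P = -150.
So XᵀX·[β]ᵀ = XᵀP: [[151]]·[β]ᵀ = [-150]ᵀ.
β = (-150)/151 = -0.993377.

β = -0.99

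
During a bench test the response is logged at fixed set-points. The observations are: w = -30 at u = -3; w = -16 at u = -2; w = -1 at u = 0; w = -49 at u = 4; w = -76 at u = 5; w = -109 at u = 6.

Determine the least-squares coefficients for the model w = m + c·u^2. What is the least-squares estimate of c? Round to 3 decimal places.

c = -2.951

Forming MᵀM = [[6, 90]; [90, 2274]] and Mᵀw = [-281, -6942]ᵀ gives MᵀM·[m, c]ᵀ = Mᵀw.
Eliminating c: 2274·(row 1) − 90·(row 2) gives 5544·m = 2274·(-281) − 90·(-6942) = -14214, so m = -2369/924.
Then c = ((-6942) − 90·(-2369/924))/2274 = -909/308.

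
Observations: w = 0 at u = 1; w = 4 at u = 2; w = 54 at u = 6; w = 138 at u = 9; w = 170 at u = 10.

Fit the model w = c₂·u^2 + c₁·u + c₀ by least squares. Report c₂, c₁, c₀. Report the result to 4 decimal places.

c₂ = 2.0113, c₁ = -3.1482, c₀ = 1.5264

Sums needed: Σu^2·u^2 = 17874, Σu^2·u = 1954, Σu^2 = 222, Σu·u = 222, Σu = 28, Σ1 = 5.
Moment sums: Σu^2·w = 30138, Σu·w = 3274, Σw = 366.
Normal equations: [[17874, 1954, 222]; [1954, 222, 28]; [222, 28, 5]]·[c₂, c₁, c₀]ᵀ = [30138, 3274, 366]ᵀ.
Row-reducing yields c₂ = 5495/2732, c₁ = -8601/2732, c₀ = 2085/1366.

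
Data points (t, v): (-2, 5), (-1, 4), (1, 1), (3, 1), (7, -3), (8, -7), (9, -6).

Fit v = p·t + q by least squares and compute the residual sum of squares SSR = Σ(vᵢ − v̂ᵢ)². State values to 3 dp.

Setting ∂/∂p … = 0 gives: 209·p + 25·q = -141;  25·p + 7·q = -5.
det = 209·7 − 25² = 838.
p = ((-141)·7 − 25·(-5))/838 = -431/419; q = (209·(-5) − 25·(-141))/838 = 1240/419.
Residuals: -7/419, 5/419, -390/419, 472/419, 520/419, -725/419, 125/419; SSR = 2832/419.

SSR = 6.759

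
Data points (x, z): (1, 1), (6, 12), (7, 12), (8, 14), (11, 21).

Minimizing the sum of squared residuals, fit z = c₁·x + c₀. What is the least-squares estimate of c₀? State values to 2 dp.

With design matrix A, AᵀA = [[271, 33]; [33, 5]] and Aᵀz = [500, 60]ᵀ.
Eliminating c₀: 5·(row 1) − 33·(row 2) gives 266·c₁ = 5·500 − 33·60 = 520, so c₁ = 260/133.
Then c₀ = (60 − 33·(260/133))/5 = -120/133.

c₀ = -0.90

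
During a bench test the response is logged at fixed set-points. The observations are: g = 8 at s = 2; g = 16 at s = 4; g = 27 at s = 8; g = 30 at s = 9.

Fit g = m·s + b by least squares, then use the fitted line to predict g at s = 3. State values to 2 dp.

ĝ = 11.83

Normal-equation sums: Σs·s = 165, Σs = 23, Σ1 = 4.
For Xᵀg: Σs·g = 566, Σg = 81.
XᵀX·[m, b]ᵀ = Xᵀg becomes [[165, 23]; [23, 4]]·[m, b]ᵀ = [566, 81]ᵀ.
Determinant 165·4 − 23² = 131.
m = (566·4 − 23·81)/131 = 401/131; b = (165·81 − 23·566)/131 = 347/131.
At s = 3: ĝ = (401/131)·(3) + (347/131)·(1) = 1550/131.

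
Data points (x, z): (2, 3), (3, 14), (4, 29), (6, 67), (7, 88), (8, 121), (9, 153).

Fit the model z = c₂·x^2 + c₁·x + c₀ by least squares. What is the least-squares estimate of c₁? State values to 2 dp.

Forming AᵀA = [[14707, 1899, 259]; [1899, 259, 39]; [259, 39, 7]] and Aᵀz = [27463, 3527, 475]ᵀ gives AᵀA·[c₂, c₁, c₀]ᵀ = Aᵀz.
Inverting the 3×3 Gram matrix, [c₂, c₁, c₀]ᵀ = [1594/847, 65/121, -4038/847]ᵀ.

c₁ = 0.54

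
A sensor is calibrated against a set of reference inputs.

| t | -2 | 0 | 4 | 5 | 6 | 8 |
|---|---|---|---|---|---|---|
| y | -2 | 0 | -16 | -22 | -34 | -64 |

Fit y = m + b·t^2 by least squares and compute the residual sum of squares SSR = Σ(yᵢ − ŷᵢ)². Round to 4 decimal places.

SSR = 8.7613

Normal-equation sums: Σ1 = 6, Σt^2 = 145, Σt^2·t^2 = 6289.
Moment sums: Σy = -138, Σt^2·y = -6134.
So MᵀM·[m, b]ᵀ = Mᵀy: [[6, 145]; [145, 6289]]·[m, b]ᵀ = [-138, -6134]ᵀ.
Determinant 6·6289 − 145² = 16709.
m = ((-138)·6289 − 145·(-6134))/16709 = 21548/16709; b = (6·(-6134) − 145·(-138))/16709 = -16794/16709.
Residuals: 1110/1519, -21548/16709, -412/341, 30704/16709, 14930/16709, -16108/16709; SSR = 146392/16709.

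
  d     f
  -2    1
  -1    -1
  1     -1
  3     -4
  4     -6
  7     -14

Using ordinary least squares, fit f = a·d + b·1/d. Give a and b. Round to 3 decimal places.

a = -1.883, b = 2.441

The normal system XᵀX·[a, b]ᵀ = Xᵀf is [[80, 6]; [6, 17245/7056]]·[a, b]ᵀ = [-136, -16/3]ᵀ.
Δ = 80·(17245/7056) − 6² = 70349/441.
a = ((-136)·(17245/7056) − 6·(-16/3))/(70349/441) = -264941/140698; b = (80·(-16/3) − 6·(-136))/(70349/441) = 171696/70349.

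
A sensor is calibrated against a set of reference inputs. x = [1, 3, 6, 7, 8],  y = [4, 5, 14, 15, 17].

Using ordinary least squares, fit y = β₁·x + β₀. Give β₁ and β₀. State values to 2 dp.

β₁ = 2.03, β₀ = 0.85

Forming MᵀM = [[159, 25]; [25, 5]] and Mᵀy = [344, 55]ᵀ gives MᵀM·[β₁, β₀]ᵀ = Mᵀy.
Eliminating β₀: 5·(row 1) − 25·(row 2) gives 170·β₁ = 5·344 − 25·55 = 345, so β₁ = 69/34.
Then β₀ = (55 − 25·(69/34))/5 = 29/34.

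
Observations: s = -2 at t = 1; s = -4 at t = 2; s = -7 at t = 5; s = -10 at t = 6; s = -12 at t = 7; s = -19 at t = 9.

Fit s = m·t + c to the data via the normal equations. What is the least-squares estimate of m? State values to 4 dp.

m = -1.9565

Setting ∂/∂m … = 0 gives: 196·m + 30·c = -360;  30·m + 6·c = -54.
det = 196·6 − 30² = 276.
m = ((-360)·6 − 30·(-54))/276 = -45/23; c = (196·(-54) − 30·(-360))/276 = 18/23.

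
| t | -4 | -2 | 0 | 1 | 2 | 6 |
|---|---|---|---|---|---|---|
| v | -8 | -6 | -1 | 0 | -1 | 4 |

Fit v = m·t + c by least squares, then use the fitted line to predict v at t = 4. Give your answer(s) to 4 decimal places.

Sums needed: Σt·t = 61, Σt = 3, Σ1 = 6.
And Σt·v = 66, Σv = -12.
So XᵀX·[m, c]ᵀ = Xᵀv: [[61, 3]; [3, 6]]·[m, c]ᵀ = [66, -12]ᵀ.
Eliminating c: 6·(row 1) − 3·(row 2) gives 357·m = 6·66 − 3·(-12) = 432, so m = 144/119.
Then c = ((-12) − 3·(144/119))/6 = -310/119.
At t = 4: v̂ = (144/119)·(4) + (-310/119)·(1) = 38/17.

v̂ = 2.2353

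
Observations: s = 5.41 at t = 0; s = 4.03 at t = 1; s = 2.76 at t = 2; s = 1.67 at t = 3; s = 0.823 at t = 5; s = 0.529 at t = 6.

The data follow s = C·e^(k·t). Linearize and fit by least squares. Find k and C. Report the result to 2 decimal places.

Linearized form: ln s = k·t + ln C. From the 6 transformed points,
AᵀA = [[75.0000, 17.0000]; [17.0000, 6]], rhs = [0.1681, 3.7785]ᵀ  (here Σt = 17.0000, Σ(t)² = 75.0000, Σln s = 3.7785, Σt·ln s = 0.1681).
Solving (det = 161.0000): k = -0.39271, ln C = 1.74242, so C = exp(1.74242) = 5.71116.

k = -0.39, C = 5.71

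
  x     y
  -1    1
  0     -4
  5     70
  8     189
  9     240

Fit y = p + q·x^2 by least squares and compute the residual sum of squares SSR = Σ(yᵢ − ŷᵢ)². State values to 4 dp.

Entries of AᵀA: Σ1 = 5, Σx^2 = 171, Σx^2·x^2 = 11283.
For Aᵀy: Σy = 496, Σx^2·y = 33287.
Δ = 5·11283 − 171² = 27174.
p = (496·11283 − 171·33287)/27174 = -31903/9058; q = (5·33287 − 171·496)/27174 = 81619/27174.
Residuals: 20632/13587, -4329/9058, -21293/13587, 7979/27174, 1055/4529; SSR = 139423/27174.

SSR = 5.1307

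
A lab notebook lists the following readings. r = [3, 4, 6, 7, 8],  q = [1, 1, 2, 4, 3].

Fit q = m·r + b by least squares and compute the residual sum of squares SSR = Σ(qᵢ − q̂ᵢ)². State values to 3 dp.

Entries of XᵀX: Σr·r = 174, Σr = 28, Σ1 = 5.
Right-hand side: Σr·q = 71, Σq = 11.
Normal equations: [[174, 28]; [28, 5]]·[m, b]ᵀ = [71, 11]ᵀ.
Determinant 174·5 − 28² = 86.
m = (71·5 − 28·11)/86 = 47/86; b = (174·11 − 28·71)/86 = -37/43.
Residuals: 19/86, -14/43, -18/43, 89/86, -22/43; SSR = 143/86.

SSR = 1.663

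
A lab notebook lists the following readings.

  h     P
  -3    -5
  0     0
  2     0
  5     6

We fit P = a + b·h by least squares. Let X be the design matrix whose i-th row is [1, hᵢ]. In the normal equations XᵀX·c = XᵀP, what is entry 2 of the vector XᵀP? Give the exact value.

45

Entry 2 ↔ basis h, so (XᵀP)_{2} = Σᵢ (h)·Pᵢ = (-3)·(-5) + (0)·(0) + (2)·(0) + (5)·(6) = 45.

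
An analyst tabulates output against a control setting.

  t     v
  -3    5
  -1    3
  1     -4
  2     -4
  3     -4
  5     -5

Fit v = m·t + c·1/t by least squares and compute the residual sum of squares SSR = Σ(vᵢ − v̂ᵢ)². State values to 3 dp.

SSR = 2.448

Compute the Gram sums: Σt·t = 49, Σt·1/t = 6, Σ1/t·1/t = 2261/900.
Moment sums: Σt·v = -67, Σ1/t·v = -13.
Normal equations: [[49, 6]; [6, 2261/900]]·[m, c]ᵀ = [-67, -13]ᵀ.
Determinant 49·(2261/900) − 6² = 78389/900.
m = ((-67)·(2261/900) − 6·(-13))/(78389/900) = -81287/78389; c = (49·(-13) − 6·(-67))/(78389/900) = -211500/78389.
Residuals: 77584/78389, -1340/1823, -483/1823, -45232/78389, 805/78389, 56790/78389; SSR = 191894/78389.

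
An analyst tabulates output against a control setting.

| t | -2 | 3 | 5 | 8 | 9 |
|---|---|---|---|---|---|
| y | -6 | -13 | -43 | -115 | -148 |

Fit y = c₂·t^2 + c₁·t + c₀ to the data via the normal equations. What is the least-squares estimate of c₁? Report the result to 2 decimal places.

c₁ = 0.49

Entries of AᵀA: Σt^2·t^2 = 11379, Σt^2·t = 1385, Σt^2 = 183, Σt·t = 183, Σt = 23, Σ1 = 5.
Right-hand side: Σt^2·y = -20564, Σt·y = -2494, Σy = -325.
AᵀA·[c₂, c₁, c₀]ᵀ = Aᵀy becomes [[11379, 1385, 183]; [1385, 183, 23]; [183, 23, 5]]·[c₂, c₁, c₀]ᵀ = [-20564, -2494, -325]ᵀ.
Solving the 3×3 system (Gaussian elimination) gives c₂ = -316475/165806, c₁ = 81205/165806, c₀ = 216026/82903.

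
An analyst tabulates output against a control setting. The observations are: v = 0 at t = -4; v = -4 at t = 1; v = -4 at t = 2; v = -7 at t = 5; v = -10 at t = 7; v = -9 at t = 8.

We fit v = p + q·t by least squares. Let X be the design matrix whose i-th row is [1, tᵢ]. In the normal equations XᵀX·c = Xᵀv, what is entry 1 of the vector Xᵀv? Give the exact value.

Entry 1 ↔ basis 1, so (Xᵀv)_{1} = Σᵢ vᵢ = (1)·(0) + (1)·(-4) + (1)·(-4) + (1)·(-7) + (1)·(-10) + (1)·(-9) = -34.

-34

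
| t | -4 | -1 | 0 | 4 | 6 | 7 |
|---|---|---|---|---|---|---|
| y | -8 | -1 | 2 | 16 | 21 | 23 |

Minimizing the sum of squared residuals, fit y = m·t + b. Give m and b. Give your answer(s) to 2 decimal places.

Entries of AᵀA: Σt·t = 118, Σt = 12, Σ1 = 6.
Moment sums: Σt·y = 384, Σy = 53.
So AᵀA·[m, b]ᵀ = Aᵀy: [[118, 12]; [12, 6]]·[m, b]ᵀ = [384, 53]ᵀ.
Eliminating b: 6·(row 1) − 12·(row 2) gives 564·m = 6·384 − 12·53 = 1668, so m = 139/47.
Then b = (53 − 12·(139/47))/6 = 823/282.

m = 2.96, b = 2.92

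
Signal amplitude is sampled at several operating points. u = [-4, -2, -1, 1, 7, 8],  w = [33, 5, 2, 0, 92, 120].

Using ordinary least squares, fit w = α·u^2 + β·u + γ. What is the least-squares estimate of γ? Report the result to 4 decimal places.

γ = -1.6804

Setting ∂/∂α … = 0 gives: 6771·α + 783·β + 135·γ = 12738;  783·α + 135·β + 9·γ = 1460;  135·α + 9·β + 6·γ = 252.
(Σu^2·u^2 = 6771, Σu^2·u = 783, Σu^2 = 135, Σu·u = 135, Σu = 9, Σ1 = 6, Σu^2·w = 12738, Σu·w = 1460, Σw = 252.)
Solving the 3×3 system (Gaussian elimination) gives α = 8543/4320, β = -21109/38880, γ = -10889/6480.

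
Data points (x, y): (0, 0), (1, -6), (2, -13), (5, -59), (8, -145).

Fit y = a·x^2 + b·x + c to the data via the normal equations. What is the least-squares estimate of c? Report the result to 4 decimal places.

Sums needed: Σx^2·x^2 = 4738, Σx^2·x = 646, Σx^2 = 94, Σx·x = 94, Σx = 16, Σ1 = 5.
Right-hand side: Σx^2·y = -10813, Σx·y = -1487, Σy = -223.
Row-reducing yields a = -80/39, b = -119/78, c = -15/13.

c = -1.1538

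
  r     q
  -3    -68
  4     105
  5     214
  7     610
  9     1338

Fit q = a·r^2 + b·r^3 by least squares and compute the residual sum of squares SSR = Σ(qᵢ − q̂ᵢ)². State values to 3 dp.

The normal equations are: 9924·a + 79762·b = 144686;  79762·a + 669540·b = 1219938.
(Σr^2·r^2 = 9924, Σr^2·r^3 = 79762, Σr^3·r^3 = 669540, Σr^2·q = 144686, Σr^3·q = 1219938.)
Δ = 9924·669540 − 79762² = 282538316.
a = (144686·669540 − 79762·1219938)/282538316 = -107907579/70634579; b = (9924·1219938 − 79762·144686)/282538316 = 141554995/70634579.
Residuals: -9998296/70634579, 83632379/70634579, 119115006/70634579, -178798724/70634579, 55989246/70634579; SSR = 798284715/70634579.

SSR = 11.302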